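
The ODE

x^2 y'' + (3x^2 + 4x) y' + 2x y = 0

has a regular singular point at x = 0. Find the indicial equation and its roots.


Divide by x^2 to reach normal form y'' + P_1(x) y' + P_2(x) y = 0 with P_1(x) = 3 + 4/x and P_2(x) = 2/x.
x = 0 is a singular point because the y'-coefficient 3 + 4/x has a pole at x = 0 and the y-coefficient 2/x has a pole at x = 0.
It is a regular singular point because x P_1(x) = p(x) = 3x + 4 and x^2 P_2(x) = q(x) = 2x are polynomials, hence analytic at x = 0.
p(0) = 4,  q(0) = 0.
Indicial equation: r(r-1) + p(0) r + q(0) = 0, i.e. r^2 + (p(0) - 1) r + q(0) = 0, i.e. r^2 + 3 r = 0.
Discriminant: (3)^2 - 4(0) = 9, so r = (-3 ± 3)/2.
Solving: r_1 = 0, r_2 = -3.

indicial: r^2 + 3 r = 0; roots r_1 = 0, r_2 = -3


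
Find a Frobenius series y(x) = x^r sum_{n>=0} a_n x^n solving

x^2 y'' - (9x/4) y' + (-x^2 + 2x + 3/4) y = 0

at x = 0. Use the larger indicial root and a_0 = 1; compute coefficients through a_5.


Write in Frobenius form y'' + (p(x)/x) y' + (q(x)/x^2) y = 0:
  p(x) = -9/4,  q(x) = -x^2 + 2x + 3/4.
Indicial equation: r(r-1) + (-9/4) r + (3/4) = 0 -> roots r_1 = 3, r_2 = 1/4.
Take r = r_1 = 3. Let y(x) = x^r sum_{n>=0} a_n x^n with a_0 = 1.
Substitute y = x^r sum a_n x^n and match x^{r+n}. The recurrence is
  D(n) a_n + 2 a_{n-1} - 1 a_{n-2} = 0,  where D(n) = (r+n)(r+n-1) + (-9/4)(r+n) + (3/4).
  a_n = [-2 a_{n-1} + 1 a_{n-2}] / D(n).
Since the indicial polynomial factors as (r - r_1)(r - r_2), D(n) = (r_1 + n - r_1)(r_1 + n - r_2) = n(n + 11/4).
Evaluating step by step (a_0 = 1):
  n = 1: D(1) = 1(1 + 11/4) = 15/4; numerator = -2(1) = -2; a_1 = (-2)/(15/4) = -8/15
  n = 2: D(2) = 2(2 + 11/4) = 19/2; numerator = -2(-8/15) + 1(1) = 31/15; a_2 = (31/15)/(19/2) = 62/285
  n = 3: D(3) = 3(3 + 11/4) = 69/4; numerator = -2(62/285) + 1(-8/15) = -92/95; a_3 = (-92/95)/(69/4) = -16/285
  n = 4: D(4) = 4(4 + 11/4) = 27; numerator = -2(-16/285) + 1(62/285) = 94/285; a_4 = (94/285)/(27) = 94/7695
  n = 5: D(5) = 5(5 + 11/4) = 155/4; numerator = -2(94/7695) + 1(-16/285) = -124/1539; a_5 = (-124/1539)/(155/4) = -16/7695

r = 3; a_0 = 1; a_1 = -8/15; a_2 = 62/285; a_3 = -16/285; a_4 = 94/7695; a_5 = -16/7695


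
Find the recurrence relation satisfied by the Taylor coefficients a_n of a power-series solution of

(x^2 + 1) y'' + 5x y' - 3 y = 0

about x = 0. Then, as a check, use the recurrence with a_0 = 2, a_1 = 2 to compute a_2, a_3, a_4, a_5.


Substitute y = sum_n a_n x^n.
(1 + 1 x^2) y'' contributes (n+2)(n+1) a_{n+2} + n(n-1) a_n at x^n.
5 x y'(x) contributes 5 n a_n at x^n.
-3 y(x) contributes -3 a_n at x^n.
Matching x^n: (n+2)(n+1) a_{n+2} + (n(n-1) + 5 n - 3) a_n = 0.
Thus a_{n+2} = (-n(n-1) - 5 n + 3) / ((n+1)(n+2)) * a_n.

Check with a_0 = 2, a_1 = 2 (apply the recurrence for n = 0, 1, 2, 3): a_0 = 2, a_1 = 2, a_2 = 3, a_3 = -2/3, a_4 = -9/4, a_5 = 3/5.

a_(n+2) = (-n(n-1) - 5 n + 3) / ((n+1)(n+2)) * a_n; check: a_0 = 2, a_1 = 2, a_2 = 3, a_3 = -2/3, a_4 = -9/4, a_5 = 3/5


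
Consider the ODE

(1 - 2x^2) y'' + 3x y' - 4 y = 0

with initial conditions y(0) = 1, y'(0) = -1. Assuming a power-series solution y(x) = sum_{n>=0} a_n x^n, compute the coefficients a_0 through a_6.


Ansatz: y(x) = sum_{n>=0} a_n x^n, so y'(x) = sum_{n>=1} n a_n x^(n-1) and y''(x) = sum_{n>=2} n(n-1) a_n x^(n-2).
Substitute into P(x) y'' + Q(x) y' + R(x) y = 0 with P(x) = 1 - 2x^2, Q(x) = 3x, R(x) = -4, and match powers of x.
Initial conditions: a_0 = 1, a_1 = -1.
Setting the coefficient of each power of x to zero and solving order by order (substituting the coefficients already found):
  x^0: 2 a_2 - 4 a_0 = 0  ->  2 a_2 = 4 a_0 = 4  ->  a_2 = 2
  x^1: 6 a_3 - a_1 = 0  ->  6 a_3 = a_1 = -1  ->  a_3 = -1/6
  x^2: 12 a_4 - 2 a_2 = 0  ->  12 a_4 = 2 a_2 = 4  ->  a_4 = 1/3
  x^3: 20 a_5 - 7 a_3 = 0  ->  20 a_5 = 7 a_3 = -7/6  ->  a_5 = -7/120
  x^4: 30 a_6 - 16 a_4 = 0  ->  30 a_6 = 16 a_4 = 16/3  ->  a_6 = 8/45
Truncated series: y(x) = 1 - x + 2 x^2 - (1/6) x^3 + (1/3) x^4 - (7/120) x^5 + (8/45) x^6 + O(x^7).

a_0 = 1; a_1 = -1; a_2 = 2; a_3 = -1/6; a_4 = 1/3; a_5 = -7/120; a_6 = 8/45


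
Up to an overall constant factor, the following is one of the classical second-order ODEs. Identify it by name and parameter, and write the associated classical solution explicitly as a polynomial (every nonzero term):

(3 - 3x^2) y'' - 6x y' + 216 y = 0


All three coefficients share the factor 3; dividing through by 3 gives  (1 - x^2) y'' - 2x y' + 72 y = 0.
This matches the Legendre equation (1 - x^2) y'' - 2x y' + n(n+1) y = 0 (note the -2x y' term) with n(n+1) = 72, so n = 8; the polynomial solution is P_8(x).
With y = sum_k a_k x^k, matching x^k gives (k+2)(k+1) a_{k+2} = [k(k+1) - n(n+1)] a_k = (k - 8)(k + 9) a_k. The right side vanishes at k = 8, so the series with the parity of 8 terminates at degree 8.
Standard normalization (P_n(1) = 1): leading coefficient (2n)!/(2^n (n!)^2) = 20922789888000/(256*1625702400) = 6435/128, so a_8 = 6435/128. Work downward with a_k = (k+1)(k+2) a_{k+2} / ((k - 8)(k + 9)):
  a_6 = (7)(8)(6435/128) / ((6 - 8)(6 + 9)) = (45045/16)/(-30) = -3003/32
  a_4 = (5)(6)(-3003/32) / ((4 - 8)(4 + 9)) = (-45045/16)/(-52) = 3465/64
  a_2 = (3)(4)(3465/64) / ((2 - 8)(2 + 9)) = (10395/16)/(-66) = -315/32
  a_0 = (1)(2)(-315/32) / ((0 - 8)(0 + 9)) = (-315/16)/(-72) = 35/128
Hence P_8(x) = 6435 x^8/128 - 3003 x^6/32 + 3465 x^4/64 - 315 x^2/32 + 35/128.

P_8(x); series = 6435 x^8/128 - 3003 x^6/32 + 3465 x^4/64 - 315 x^2/32 + 35/128


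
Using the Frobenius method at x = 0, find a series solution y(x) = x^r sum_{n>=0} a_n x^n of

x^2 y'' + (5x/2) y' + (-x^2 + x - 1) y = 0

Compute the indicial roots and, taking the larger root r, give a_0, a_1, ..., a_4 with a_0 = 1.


Write in Frobenius form y'' + (p(x)/x) y' + (q(x)/x^2) y = 0:
  p(x) = 5/2,  q(x) = -x^2 + x - 1.
Indicial equation: r(r-1) + (5/2) r + (-1) = 0 -> roots r_1 = 1/2, r_2 = -2.
Take r = r_1 = 1/2. Let y(x) = x^r sum_{n>=0} a_n x^n with a_0 = 1.
Substitute y = x^r sum a_n x^n and match x^{r+n}. The recurrence is
  D(n) a_n + 1 a_{n-1} - 1 a_{n-2} = 0,  where D(n) = (r+n)(r+n-1) + (5/2)(r+n) + (-1).
  a_n = [-1 a_{n-1} + 1 a_{n-2}] / D(n).
Since the indicial polynomial factors as (r - r_1)(r - r_2), D(n) = (r_1 + n - r_1)(r_1 + n - r_2) = n(n + 5/2).
Evaluating step by step (a_0 = 1):
  n = 1: D(1) = 1(1 + 5/2) = 7/2; numerator = -1(1) = -1; a_1 = (-1)/(7/2) = -2/7
  n = 2: D(2) = 2(2 + 5/2) = 9; numerator = -1(-2/7) + 1(1) = 9/7; a_2 = (9/7)/(9) = 1/7
  n = 3: D(3) = 3(3 + 5/2) = 33/2; numerator = -1(1/7) + 1(-2/7) = -3/7; a_3 = (-3/7)/(33/2) = -2/77
  n = 4: D(4) = 4(4 + 5/2) = 26; numerator = -1(-2/77) + 1(1/7) = 13/77; a_4 = (13/77)/(26) = 1/154

r = 1/2; a_0 = 1; a_1 = -2/7; a_2 = 1/7; a_3 = -2/77; a_4 = 1/154


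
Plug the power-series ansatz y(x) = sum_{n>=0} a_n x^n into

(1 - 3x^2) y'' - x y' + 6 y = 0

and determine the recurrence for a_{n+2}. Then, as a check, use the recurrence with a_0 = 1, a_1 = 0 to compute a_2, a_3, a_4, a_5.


Substitute y = sum_n a_n x^n.
(1 - 3 x^2) y'' contributes (n+2)(n+1) a_{n+2} - 3 n(n-1) a_n at x^n.
-x y'(x) contributes -n a_n at x^n.
6 y(x) contributes 6 a_n at x^n.
Matching x^n: (n+2)(n+1) a_{n+2} + (-3 n(n-1) - n + 6) a_n = 0.
Thus a_{n+2} = (3 n(n-1) + n - 6) / ((n+1)(n+2)) * a_n.

Check with a_0 = 1, a_1 = 0 (apply the recurrence for n = 0, 1, 2, 3): a_0 = 1, a_1 = 0, a_2 = -3, a_3 = 0, a_4 = -1/2, a_5 = 0.

a_(n+2) = (3 n(n-1) + n - 6) / ((n+1)(n+2)) * a_n; check: a_0 = 1, a_1 = 0, a_2 = -3, a_3 = 0, a_4 = -1/2, a_5 = 0


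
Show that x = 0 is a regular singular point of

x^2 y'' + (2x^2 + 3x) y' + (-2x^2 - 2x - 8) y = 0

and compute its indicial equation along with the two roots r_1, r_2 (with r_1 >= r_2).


Divide by x^2 to reach normal form y'' + P_1(x) y' + P_2(x) y = 0 with P_1(x) = 2 + 3/x and P_2(x) = -2 - 2/x - 8/x^2.
x = 0 is a singular point because the y'-coefficient 2 + 3/x has a pole at x = 0 and the y-coefficient -2 - 2/x - 8/x^2 has a pole at x = 0.
It is a regular singular point because x P_1(x) = p(x) = 2x + 3 and x^2 P_2(x) = q(x) = -2x^2 - 2x - 8 are polynomials, hence analytic at x = 0.
p(0) = 3,  q(0) = -8.
Indicial equation: r(r-1) + p(0) r + q(0) = 0, i.e. r^2 + (p(0) - 1) r + q(0) = 0, i.e. r^2 + 2 r - 8 = 0.
Discriminant: (2)^2 - 4(-8) = 36, so r = (-2 ± 6)/2.
Solving: r_1 = 2, r_2 = -4.

indicial: r^2 + 2 r - 8 = 0; roots r_1 = 2, r_2 = -4


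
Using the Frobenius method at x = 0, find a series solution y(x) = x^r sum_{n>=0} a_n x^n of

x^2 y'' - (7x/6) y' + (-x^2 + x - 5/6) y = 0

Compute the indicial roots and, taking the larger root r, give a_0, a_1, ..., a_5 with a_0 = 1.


Write in Frobenius form y'' + (p(x)/x) y' + (q(x)/x^2) y = 0:
  p(x) = -7/6,  q(x) = -x^2 + x - 5/6.
Indicial equation: r(r-1) + (-7/6) r + (-5/6) = 0 -> roots r_1 = 5/2, r_2 = -1/3.
Take r = r_1 = 5/2. Let y(x) = x^r sum_{n>=0} a_n x^n with a_0 = 1.
Substitute y = x^r sum a_n x^n and match x^{r+n}. The recurrence is
  D(n) a_n + 1 a_{n-1} - 1 a_{n-2} = 0,  where D(n) = (r+n)(r+n-1) + (-7/6)(r+n) + (-5/6).
  a_n = [-1 a_{n-1} + 1 a_{n-2}] / D(n).
Since the indicial polynomial factors as (r - r_1)(r - r_2), D(n) = (r_1 + n - r_1)(r_1 + n - r_2) = n(n + 17/6).
Evaluating step by step (a_0 = 1):
  n = 1: D(1) = 1(1 + 17/6) = 23/6; numerator = -1(1) = -1; a_1 = (-1)/(23/6) = -6/23
  n = 2: D(2) = 2(2 + 17/6) = 29/3; numerator = -1(-6/23) + 1(1) = 29/23; a_2 = (29/23)/(29/3) = 3/23
  n = 3: D(3) = 3(3 + 17/6) = 35/2; numerator = -1(3/23) + 1(-6/23) = -9/23; a_3 = (-9/23)/(35/2) = -18/805
  n = 4: D(4) = 4(4 + 17/6) = 82/3; numerator = -1(-18/805) + 1(3/23) = 123/805; a_4 = (123/805)/(82/3) = 9/1610
  n = 5: D(5) = 5(5 + 17/6) = 235/6; numerator = -1(9/1610) + 1(-18/805) = -9/322; a_5 = (-9/322)/(235/6) = -27/37835

r = 5/2; a_0 = 1; a_1 = -6/23; a_2 = 3/23; a_3 = -18/805; a_4 = 9/1610; a_5 = -27/37835


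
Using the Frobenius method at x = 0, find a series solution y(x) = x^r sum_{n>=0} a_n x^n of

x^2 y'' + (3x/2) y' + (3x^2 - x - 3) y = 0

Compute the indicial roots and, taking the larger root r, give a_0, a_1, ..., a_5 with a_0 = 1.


Write in Frobenius form y'' + (p(x)/x) y' + (q(x)/x^2) y = 0:
  p(x) = 3/2,  q(x) = 3x^2 - x - 3.
Indicial equation: r(r-1) + (3/2) r + (-3) = 0 -> roots r_1 = 3/2, r_2 = -2.
Take r = r_1 = 3/2. Let y(x) = x^r sum_{n>=0} a_n x^n with a_0 = 1.
Substitute y = x^r sum a_n x^n and match x^{r+n}. The recurrence is
  D(n) a_n - 1 a_{n-1} + 3 a_{n-2} = 0,  where D(n) = (r+n)(r+n-1) + (3/2)(r+n) + (-3).
  a_n = [1 a_{n-1} - 3 a_{n-2}] / D(n).
Since the indicial polynomial factors as (r - r_1)(r - r_2), D(n) = (r_1 + n - r_1)(r_1 + n - r_2) = n(n + 7/2).
Evaluating step by step (a_0 = 1):
  n = 1: D(1) = 1(1 + 7/2) = 9/2; numerator = 1(1) = 1; a_1 = (1)/(9/2) = 2/9
  n = 2: D(2) = 2(2 + 7/2) = 11; numerator = 1(2/9) - 3(1) = -25/9; a_2 = (-25/9)/(11) = -25/99
  n = 3: D(3) = 3(3 + 7/2) = 39/2; numerator = 1(-25/99) - 3(2/9) = -91/99; a_3 = (-91/99)/(39/2) = -14/297
  n = 4: D(4) = 4(4 + 7/2) = 30; numerator = 1(-14/297) - 3(-25/99) = 211/297; a_4 = (211/297)/(30) = 211/8910
  n = 5: D(5) = 5(5 + 7/2) = 85/2; numerator = 1(211/8910) - 3(-14/297) = 1471/8910; a_5 = (1471/8910)/(85/2) = 1471/378675

r = 3/2; a_0 = 1; a_1 = 2/9; a_2 = -25/99; a_3 = -14/297; a_4 = 211/8910; a_5 = 1471/378675


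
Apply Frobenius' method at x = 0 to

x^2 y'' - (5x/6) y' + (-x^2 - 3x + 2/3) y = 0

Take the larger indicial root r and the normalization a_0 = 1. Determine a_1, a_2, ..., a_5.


Write in Frobenius form y'' + (p(x)/x) y' + (q(x)/x^2) y = 0:
  p(x) = -5/6,  q(x) = -x^2 - 3x + 2/3.
Indicial equation: r(r-1) + (-5/6) r + (2/3) = 0 -> roots r_1 = 4/3, r_2 = 1/2.
Take r = r_1 = 4/3. Let y(x) = x^r sum_{n>=0} a_n x^n with a_0 = 1.
Substitute y = x^r sum a_n x^n and match x^{r+n}. The recurrence is
  D(n) a_n - 3 a_{n-1} - 1 a_{n-2} = 0,  where D(n) = (r+n)(r+n-1) + (-5/6)(r+n) + (2/3).
  a_n = [3 a_{n-1} + 1 a_{n-2}] / D(n).
Since the indicial polynomial factors as (r - r_1)(r - r_2), D(n) = (r_1 + n - r_1)(r_1 + n - r_2) = n(n + 5/6).
Evaluating step by step (a_0 = 1):
  n = 1: D(1) = 1(1 + 5/6) = 11/6; numerator = 3(1) = 3; a_1 = (3)/(11/6) = 18/11
  n = 2: D(2) = 2(2 + 5/6) = 17/3; numerator = 3(18/11) + 1(1) = 65/11; a_2 = (65/11)/(17/3) = 195/187
  n = 3: D(3) = 3(3 + 5/6) = 23/2; numerator = 3(195/187) + 1(18/11) = 81/17; a_3 = (81/17)/(23/2) = 162/391
  n = 4: D(4) = 4(4 + 5/6) = 58/3; numerator = 3(162/391) + 1(195/187) = 9831/4301; a_4 = (9831/4301)/(58/3) = 1017/8602
  n = 5: D(5) = 5(5 + 5/6) = 175/6; numerator = 3(1017/8602) + 1(162/391) = 6615/8602; a_5 = (6615/8602)/(175/6) = 567/21505

r = 4/3; a_0 = 1; a_1 = 18/11; a_2 = 195/187; a_3 = 162/391; a_4 = 1017/8602; a_5 = 567/21505


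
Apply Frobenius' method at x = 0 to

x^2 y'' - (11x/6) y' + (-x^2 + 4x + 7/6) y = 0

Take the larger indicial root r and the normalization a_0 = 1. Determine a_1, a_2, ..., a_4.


Write in Frobenius form y'' + (p(x)/x) y' + (q(x)/x^2) y = 0:
  p(x) = -11/6,  q(x) = -x^2 + 4x + 7/6.
Indicial equation: r(r-1) + (-11/6) r + (7/6) = 0 -> roots r_1 = 7/3, r_2 = 1/2.
Take r = r_1 = 7/3. Let y(x) = x^r sum_{n>=0} a_n x^n with a_0 = 1.
Substitute y = x^r sum a_n x^n and match x^{r+n}. The recurrence is
  D(n) a_n + 4 a_{n-1} - 1 a_{n-2} = 0,  where D(n) = (r+n)(r+n-1) + (-11/6)(r+n) + (7/6).
  a_n = [-4 a_{n-1} + 1 a_{n-2}] / D(n).
Since the indicial polynomial factors as (r - r_1)(r - r_2), D(n) = (r_1 + n - r_1)(r_1 + n - r_2) = n(n + 11/6).
Evaluating step by step (a_0 = 1):
  n = 1: D(1) = 1(1 + 11/6) = 17/6; numerator = -4(1) = -4; a_1 = (-4)/(17/6) = -24/17
  n = 2: D(2) = 2(2 + 11/6) = 23/3; numerator = -4(-24/17) + 1(1) = 113/17; a_2 = (113/17)/(23/3) = 339/391
  n = 3: D(3) = 3(3 + 11/6) = 29/2; numerator = -4(339/391) + 1(-24/17) = -1908/391; a_3 = (-1908/391)/(29/2) = -3816/11339
  n = 4: D(4) = 4(4 + 11/6) = 70/3; numerator = -4(-3816/11339) + 1(339/391) = 25095/11339; a_4 = (25095/11339)/(70/3) = 2151/22678

r = 7/3; a_0 = 1; a_1 = -24/17; a_2 = 339/391; a_3 = -3816/11339; a_4 = 2151/22678


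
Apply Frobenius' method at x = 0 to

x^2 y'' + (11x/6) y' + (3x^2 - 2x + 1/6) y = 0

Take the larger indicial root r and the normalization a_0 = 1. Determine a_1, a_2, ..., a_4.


Write in Frobenius form y'' + (p(x)/x) y' + (q(x)/x^2) y = 0:
  p(x) = 11/6,  q(x) = 3x^2 - 2x + 1/6.
Indicial equation: r(r-1) + (11/6) r + (1/6) = 0 -> roots r_1 = -1/3, r_2 = -1/2.
Take r = r_1 = -1/3. Let y(x) = x^r sum_{n>=0} a_n x^n with a_0 = 1.
Substitute y = x^r sum a_n x^n and match x^{r+n}. The recurrence is
  D(n) a_n - 2 a_{n-1} + 3 a_{n-2} = 0,  where D(n) = (r+n)(r+n-1) + (11/6)(r+n) + (1/6).
  a_n = [2 a_{n-1} - 3 a_{n-2}] / D(n).
Since the indicial polynomial factors as (r - r_1)(r - r_2), D(n) = (r_1 + n - r_1)(r_1 + n - r_2) = n(n + 1/6).
Evaluating step by step (a_0 = 1):
  n = 1: D(1) = 1(1 + 1/6) = 7/6; numerator = 2(1) = 2; a_1 = (2)/(7/6) = 12/7
  n = 2: D(2) = 2(2 + 1/6) = 13/3; numerator = 2(12/7) - 3(1) = 3/7; a_2 = (3/7)/(13/3) = 9/91
  n = 3: D(3) = 3(3 + 1/6) = 19/2; numerator = 2(9/91) - 3(12/7) = -450/91; a_3 = (-450/91)/(19/2) = -900/1729
  n = 4: D(4) = 4(4 + 1/6) = 50/3; numerator = 2(-900/1729) - 3(9/91) = -2313/1729; a_4 = (-2313/1729)/(50/3) = -6939/86450

r = -1/3; a_0 = 1; a_1 = 12/7; a_2 = 9/91; a_3 = -900/1729; a_4 = -6939/86450


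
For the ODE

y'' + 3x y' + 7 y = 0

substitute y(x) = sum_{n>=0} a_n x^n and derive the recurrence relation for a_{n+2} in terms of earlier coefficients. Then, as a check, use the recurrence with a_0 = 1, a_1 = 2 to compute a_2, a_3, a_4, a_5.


Substitute y = sum_n a_n x^n.
y''(x) has coefficient (n+2)(n+1) a_{n+2} at x^n;
3 x y'(x) has coefficient 3 n a_n at x^n (shift);
7 y(x) has coefficient 7 a_n at x^n.
Matching x^n: (n+2)(n+1) a_{n+2} + (3n + 7) a_n = 0.
Thus a_{n+2} = (-3n - 7) / ((n+1)(n+2)) * a_n.

Check with a_0 = 1, a_1 = 2 (apply the recurrence for n = 0, 1, 2, 3): a_0 = 1, a_1 = 2, a_2 = -7/2, a_3 = -10/3, a_4 = 91/24, a_5 = 8/3.

a_(n+2) = (-3n - 7) / ((n+1)(n+2)) * a_n; check: a_0 = 1, a_1 = 2, a_2 = -7/2, a_3 = -10/3, a_4 = 91/24, a_5 = 8/3


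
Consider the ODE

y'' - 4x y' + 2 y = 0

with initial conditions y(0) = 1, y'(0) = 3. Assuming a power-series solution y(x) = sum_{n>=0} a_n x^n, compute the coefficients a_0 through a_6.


Ansatz: y(x) = sum_{n>=0} a_n x^n, so y'(x) = sum_{n>=1} n a_n x^(n-1) and y''(x) = sum_{n>=2} n(n-1) a_n x^(n-2).
Substitute into P(x) y'' + Q(x) y' + R(x) y = 0 with P(x) = 1, Q(x) = -4x, R(x) = 2, and match powers of x.
Initial conditions: a_0 = 1, a_1 = 3.
Setting the coefficient of each power of x to zero and solving order by order (substituting the coefficients already found):
  x^0: 2 a_2 + 2 a_0 = 0  ->  2 a_2 = -2 a_0 = -2  ->  a_2 = -1
  x^1: 6 a_3 - 2 a_1 = 0  ->  6 a_3 = 2 a_1 = 6  ->  a_3 = 1
  x^2: 12 a_4 - 6 a_2 = 0  ->  12 a_4 = 6 a_2 = -6  ->  a_4 = -1/2
  x^3: 20 a_5 - 10 a_3 = 0  ->  20 a_5 = 10 a_3 = 10  ->  a_5 = 1/2
  x^4: 30 a_6 - 14 a_4 = 0  ->  30 a_6 = 14 a_4 = -7  ->  a_6 = -7/30
Truncated series: y(x) = 1 + 3 x - x^2 + x^3 - (1/2) x^4 + (1/2) x^5 - (7/30) x^6 + O(x^7).

a_0 = 1; a_1 = 3; a_2 = -1; a_3 = 1; a_4 = -1/2; a_5 = 1/2; a_6 = -7/30


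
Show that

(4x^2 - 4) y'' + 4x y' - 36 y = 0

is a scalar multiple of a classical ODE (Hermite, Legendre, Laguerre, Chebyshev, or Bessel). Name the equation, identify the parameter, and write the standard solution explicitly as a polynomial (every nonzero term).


All three coefficients share the factor -4; dividing through by -4 gives  (1 - x^2) y'' - x y' + 9 y = 0.
This matches the Chebyshev equation (1 - x^2) y'' - x y' + n^2 y = 0 (note the -x y' term, not -2x y') with n^2 = 9, so n = 3; the polynomial solution is T_3(x).
With y = sum_k a_k x^k, matching x^k gives (k+2)(k+1) a_{k+2} = (k^2 - n^2) a_k = (k - 3)(k + 3) a_k. The right side vanishes at k = 3, so the series with the parity of 3 terminates at degree 3.
Standard normalization: leading coefficient of T_n is 2^(n-1), so a_3 = 2^2 = 4. Work downward with a_k = (k+1)(k+2) a_{k+2} / ((k - 3)(k + 3)):
  a_1 = (2)(3)(4) / ((1 - 3)(1 + 3)) = 24/(-8) = -3
Hence T_3(x) = 4 x^3 - 3 x.

T_3(x); series = 4 x^3 - 3 x


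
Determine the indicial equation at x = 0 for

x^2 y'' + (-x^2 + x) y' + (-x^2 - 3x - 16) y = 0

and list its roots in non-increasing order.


Divide by x^2 to reach normal form y'' + P_1(x) y' + P_2(x) y = 0 with P_1(x) = -1 + 1/x and P_2(x) = -1 - 3/x - 16/x^2.
x = 0 is a singular point because the y'-coefficient -1 + 1/x has a pole at x = 0 and the y-coefficient -1 - 3/x - 16/x^2 has a pole at x = 0.
It is a regular singular point because x P_1(x) = p(x) = 1 - x and x^2 P_2(x) = q(x) = -x^2 - 3x - 16 are polynomials, hence analytic at x = 0.
p(0) = 1,  q(0) = -16.
Indicial equation: r(r-1) + p(0) r + q(0) = 0, i.e. r^2 + (p(0) - 1) r + q(0) = 0, i.e. r^2 - 16 = 0.
Discriminant: (0)^2 - 4(-16) = 64, so r = (0 ± 8)/2.
Solving: r_1 = 4, r_2 = -4.

indicial: r^2 - 16 = 0; roots r_1 = 4, r_2 = -4


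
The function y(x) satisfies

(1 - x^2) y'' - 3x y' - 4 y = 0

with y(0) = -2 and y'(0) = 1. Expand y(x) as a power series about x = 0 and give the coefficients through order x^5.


Ansatz: y(x) = sum_{n>=0} a_n x^n, so y'(x) = sum_{n>=1} n a_n x^(n-1) and y''(x) = sum_{n>=2} n(n-1) a_n x^(n-2).
Substitute into P(x) y'' + Q(x) y' + R(x) y = 0 with P(x) = 1 - x^2, Q(x) = -3x, R(x) = -4, and match powers of x.
Initial conditions: a_0 = -2, a_1 = 1.
Setting the coefficient of each power of x to zero and solving order by order (substituting the coefficients already found):
  x^0: 2 a_2 - 4 a_0 = 0  ->  2 a_2 = 4 a_0 = -8  ->  a_2 = -4
  x^1: 6 a_3 - 7 a_1 = 0  ->  6 a_3 = 7 a_1 = 7  ->  a_3 = 7/6
  x^2: 12 a_4 - 12 a_2 = 0  ->  12 a_4 = 12 a_2 = -48  ->  a_4 = -4
  x^3: 20 a_5 - 19 a_3 = 0  ->  20 a_5 = 19 a_3 = 133/6  ->  a_5 = 133/120
Truncated series: y(x) = -2 + x - 4 x^2 + (7/6) x^3 - 4 x^4 + (133/120) x^5 + O(x^6).

a_0 = -2; a_1 = 1; a_2 = -4; a_3 = 7/6; a_4 = -4; a_5 = 133/120


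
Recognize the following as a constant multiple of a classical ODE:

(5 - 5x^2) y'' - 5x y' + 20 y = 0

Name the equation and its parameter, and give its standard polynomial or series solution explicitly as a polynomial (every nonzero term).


All three coefficients share the factor 5; dividing through by 5 gives  (1 - x^2) y'' - x y' + 4 y = 0.
This matches the Chebyshev equation (1 - x^2) y'' - x y' + n^2 y = 0 (note the -x y' term, not -2x y') with n^2 = 4, so n = 2; the polynomial solution is T_2(x).
With y = sum_k a_k x^k, matching x^k gives (k+2)(k+1) a_{k+2} = (k^2 - n^2) a_k = (k - 2)(k + 2) a_k. The right side vanishes at k = 2, so the series with the parity of 2 terminates at degree 2.
Standard normalization: leading coefficient of T_n is 2^(n-1), so a_2 = 2^1 = 2. Work downward with a_k = (k+1)(k+2) a_{k+2} / ((k - 2)(k + 2)):
  a_0 = (1)(2)(2) / ((0 - 2)(0 + 2)) = 4/(-4) = -1
Hence T_2(x) = 2 x^2 - 1.

T_2(x); series = 2 x^2 - 1


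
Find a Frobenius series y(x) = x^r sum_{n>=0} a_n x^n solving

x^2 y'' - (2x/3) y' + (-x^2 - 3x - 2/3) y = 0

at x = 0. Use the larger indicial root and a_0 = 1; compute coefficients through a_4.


Write in Frobenius form y'' + (p(x)/x) y' + (q(x)/x^2) y = 0:
  p(x) = -2/3,  q(x) = -x^2 - 3x - 2/3.
Indicial equation: r(r-1) + (-2/3) r + (-2/3) = 0 -> roots r_1 = 2, r_2 = -1/3.
Take r = r_1 = 2. Let y(x) = x^r sum_{n>=0} a_n x^n with a_0 = 1.
Substitute y = x^r sum a_n x^n and match x^{r+n}. The recurrence is
  D(n) a_n - 3 a_{n-1} - 1 a_{n-2} = 0,  where D(n) = (r+n)(r+n-1) + (-2/3)(r+n) + (-2/3).
  a_n = [3 a_{n-1} + 1 a_{n-2}] / D(n).
Since the indicial polynomial factors as (r - r_1)(r - r_2), D(n) = (r_1 + n - r_1)(r_1 + n - r_2) = n(n + 7/3).
Evaluating step by step (a_0 = 1):
  n = 1: D(1) = 1(1 + 7/3) = 10/3; numerator = 3(1) = 3; a_1 = (3)/(10/3) = 9/10
  n = 2: D(2) = 2(2 + 7/3) = 26/3; numerator = 3(9/10) + 1(1) = 37/10; a_2 = (37/10)/(26/3) = 111/260
  n = 3: D(3) = 3(3 + 7/3) = 16; numerator = 3(111/260) + 1(9/10) = 567/260; a_3 = (567/260)/(16) = 567/4160
  n = 4: D(4) = 4(4 + 7/3) = 76/3; numerator = 3(567/4160) + 1(111/260) = 3477/4160; a_4 = (3477/4160)/(76/3) = 549/16640

r = 2; a_0 = 1; a_1 = 9/10; a_2 = 111/260; a_3 = 567/4160; a_4 = 549/16640


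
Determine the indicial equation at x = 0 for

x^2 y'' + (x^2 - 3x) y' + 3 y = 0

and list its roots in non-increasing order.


Divide by x^2 to reach normal form y'' + P_1(x) y' + P_2(x) y = 0 with P_1(x) = 1 - 3/x and P_2(x) = 3/x^2.
x = 0 is a singular point because the y'-coefficient 1 - 3/x has a pole at x = 0 and the y-coefficient 3/x^2 has a pole at x = 0.
It is a regular singular point because x P_1(x) = p(x) = x - 3 and x^2 P_2(x) = q(x) = 3 are polynomials, hence analytic at x = 0.
p(0) = -3,  q(0) = 3.
Indicial equation: r(r-1) + p(0) r + q(0) = 0, i.e. r^2 + (p(0) - 1) r + q(0) = 0, i.e. r^2 - 4 r + 3 = 0.
Discriminant: (-4)^2 - 4(3) = 4, so r = (4 ± 2)/2.
Solving: r_1 = 3, r_2 = 1.

indicial: r^2 - 4 r + 3 = 0; roots r_1 = 3, r_2 = 1


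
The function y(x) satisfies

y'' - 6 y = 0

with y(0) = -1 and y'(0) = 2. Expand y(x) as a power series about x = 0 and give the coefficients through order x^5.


Ansatz: y(x) = sum_{n>=0} a_n x^n, so y'(x) = sum_{n>=1} n a_n x^(n-1) and y''(x) = sum_{n>=2} n(n-1) a_n x^(n-2).
Substitute into P(x) y'' + Q(x) y' + R(x) y = 0 with P(x) = 1, Q(x) = 0, R(x) = -6, and match powers of x.
Initial conditions: a_0 = -1, a_1 = 2.
Setting the coefficient of each power of x to zero and solving order by order (substituting the coefficients already found):
  x^0: 2 a_2 - 6 a_0 = 0  ->  2 a_2 = 6 a_0 = -6  ->  a_2 = -3
  x^1: 6 a_3 - 6 a_1 = 0  ->  6 a_3 = 6 a_1 = 12  ->  a_3 = 2
  x^2: 12 a_4 - 6 a_2 = 0  ->  12 a_4 = 6 a_2 = -18  ->  a_4 = -3/2
  x^3: 20 a_5 - 6 a_3 = 0  ->  20 a_5 = 6 a_3 = 12  ->  a_5 = 3/5
Truncated series: y(x) = -1 + 2 x - 3 x^2 + 2 x^3 - (3/2) x^4 + (3/5) x^5 + O(x^6).

a_0 = -1; a_1 = 2; a_2 = -3; a_3 = 2; a_4 = -3/2; a_5 = 3/5


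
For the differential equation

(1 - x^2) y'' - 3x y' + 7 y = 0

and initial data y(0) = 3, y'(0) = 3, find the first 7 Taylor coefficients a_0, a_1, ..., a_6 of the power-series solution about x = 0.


Ansatz: y(x) = sum_{n>=0} a_n x^n, so y'(x) = sum_{n>=1} n a_n x^(n-1) and y''(x) = sum_{n>=2} n(n-1) a_n x^(n-2).
Substitute into P(x) y'' + Q(x) y' + R(x) y = 0 with P(x) = 1 - x^2, Q(x) = -3x, R(x) = 7, and match powers of x.
Initial conditions: a_0 = 3, a_1 = 3.
Setting the coefficient of each power of x to zero and solving order by order (substituting the coefficients already found):
  x^0: 2 a_2 + 7 a_0 = 0  ->  2 a_2 = -7 a_0 = -21  ->  a_2 = -21/2
  x^1: 6 a_3 + 4 a_1 = 0  ->  6 a_3 = -4 a_1 = -12  ->  a_3 = -2
  x^2: 12 a_4 - a_2 = 0  ->  12 a_4 = a_2 = -21/2  ->  a_4 = -7/8
  x^3: 20 a_5 - 8 a_3 = 0  ->  20 a_5 = 8 a_3 = -16  ->  a_5 = -4/5
  x^4: 30 a_6 - 17 a_4 = 0  ->  30 a_6 = 17 a_4 = -119/8  ->  a_6 = -119/240
Truncated series: y(x) = 3 + 3 x - (21/2) x^2 - 2 x^3 - (7/8) x^4 - (4/5) x^5 - (119/240) x^6 + O(x^7).

a_0 = 3; a_1 = 3; a_2 = -21/2; a_3 = -2; a_4 = -7/8; a_5 = -4/5; a_6 = -119/240


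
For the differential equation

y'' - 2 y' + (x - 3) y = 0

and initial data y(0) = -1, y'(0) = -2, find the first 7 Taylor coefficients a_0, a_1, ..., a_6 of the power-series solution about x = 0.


Ansatz: y(x) = sum_{n>=0} a_n x^n, so y'(x) = sum_{n>=1} n a_n x^(n-1) and y''(x) = sum_{n>=2} n(n-1) a_n x^(n-2).
Substitute into P(x) y'' + Q(x) y' + R(x) y = 0 with P(x) = 1, Q(x) = -2, R(x) = x - 3, and match powers of x.
Initial conditions: a_0 = -1, a_1 = -2.
Setting the coefficient of each power of x to zero and solving order by order (substituting the coefficients already found):
  x^0: 2 a_2 - 2 a_1 - 3 a_0 = 0  ->  2 a_2 = 2 a_1 + 3 a_0 = -7  ->  a_2 = -7/2
  x^1: 6 a_3 - 4 a_2 - 3 a_1 + a_0 = 0  ->  6 a_3 = 4 a_2 + 3 a_1 - a_0 = -19  ->  a_3 = -19/6
  x^2: 12 a_4 - 6 a_3 - 3 a_2 + a_1 = 0  ->  12 a_4 = 6 a_3 + 3 a_2 - a_1 = -55/2  ->  a_4 = -55/24
  x^3: 20 a_5 - 8 a_4 - 3 a_3 + a_2 = 0  ->  20 a_5 = 8 a_4 + 3 a_3 - a_2 = -73/3  ->  a_5 = -73/60
  x^4: 30 a_6 - 10 a_5 - 3 a_4 + a_3 = 0  ->  30 a_6 = 10 a_5 + 3 a_4 - a_3 = -127/8  ->  a_6 = -127/240
Truncated series: y(x) = -1 - 2 x - (7/2) x^2 - (19/6) x^3 - (55/24) x^4 - (73/60) x^5 - (127/240) x^6 + O(x^7).

a_0 = -1; a_1 = -2; a_2 = -7/2; a_3 = -19/6; a_4 = -55/24; a_5 = -73/60; a_6 = -127/240


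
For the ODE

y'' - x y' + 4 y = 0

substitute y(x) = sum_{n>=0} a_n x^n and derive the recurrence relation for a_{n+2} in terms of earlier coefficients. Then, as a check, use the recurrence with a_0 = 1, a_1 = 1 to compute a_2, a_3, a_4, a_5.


Substitute y = sum_n a_n x^n.
y''(x) has coefficient (n+2)(n+1) a_{n+2} at x^n;
-x y'(x) has coefficient -n a_n at x^n (shift);
4 y(x) has coefficient 4 a_n at x^n.
Matching x^n: (n+2)(n+1) a_{n+2} + (-n + 4) a_n = 0.
Thus a_{n+2} = (n - 4) / ((n+1)(n+2)) * a_n.

Check with a_0 = 1, a_1 = 1 (apply the recurrence for n = 0, 1, 2, 3): a_0 = 1, a_1 = 1, a_2 = -2, a_3 = -1/2, a_4 = 1/3, a_5 = 1/40.

a_(n+2) = (n - 4) / ((n+1)(n+2)) * a_n; check: a_0 = 1, a_1 = 1, a_2 = -2, a_3 = -1/2, a_4 = 1/3, a_5 = 1/40


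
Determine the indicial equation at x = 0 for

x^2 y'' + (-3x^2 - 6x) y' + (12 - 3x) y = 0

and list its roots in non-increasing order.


Divide by x^2 to reach normal form y'' + P_1(x) y' + P_2(x) y = 0 with P_1(x) = -3 - 6/x and P_2(x) = -3/x + 12/x^2.
x = 0 is a singular point because the y'-coefficient -3 - 6/x has a pole at x = 0 and the y-coefficient -3/x + 12/x^2 has a pole at x = 0.
It is a regular singular point because x P_1(x) = p(x) = -3x - 6 and x^2 P_2(x) = q(x) = 12 - 3x are polynomials, hence analytic at x = 0.
p(0) = -6,  q(0) = 12.
Indicial equation: r(r-1) + p(0) r + q(0) = 0, i.e. r^2 + (p(0) - 1) r + q(0) = 0, i.e. r^2 - 7 r + 12 = 0.
Discriminant: (-7)^2 - 4(12) = 1, so r = (7 ± 1)/2.
Solving: r_1 = 4, r_2 = 3.

indicial: r^2 - 7 r + 12 = 0; roots r_1 = 4, r_2 = 3


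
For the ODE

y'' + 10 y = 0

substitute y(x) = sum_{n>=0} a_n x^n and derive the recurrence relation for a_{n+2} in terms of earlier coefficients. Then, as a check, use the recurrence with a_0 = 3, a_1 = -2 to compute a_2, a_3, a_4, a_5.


Substitute y = sum_n a_n x^n into y'' + (const) y = 0.
y''(x) = sum_{n>=0} (n+2)(n+1) a_{n+2} x^n.
The ODE becomes sum_n [(n+2)(n+1) a_{n+2} + 10 a_n] x^n = 0.
Setting each coefficient to zero gives the recurrence:
  (n+2)(n+1) a_{n+2} + 10 a_n = 0,
  a_{n+2} = -10 / ((n+1)(n+2)) a_n.

Check with a_0 = 3, a_1 = -2 (apply the recurrence for n = 0, 1, 2, 3): a_0 = 3, a_1 = -2, a_2 = -15, a_3 = 10/3, a_4 = 25/2, a_5 = -5/3.

a_{n+2} = -10/((n+1)(n+2)) * a_n; check: a_0 = 3, a_1 = -2, a_2 = -15, a_3 = 10/3, a_4 = 25/2, a_5 = -5/3


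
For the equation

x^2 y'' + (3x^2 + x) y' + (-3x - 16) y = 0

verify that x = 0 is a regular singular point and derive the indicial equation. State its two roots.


Divide by x^2 to reach normal form y'' + P_1(x) y' + P_2(x) y = 0 with P_1(x) = 3 + 1/x and P_2(x) = -3/x - 16/x^2.
x = 0 is a singular point because the y'-coefficient 3 + 1/x has a pole at x = 0 and the y-coefficient -3/x - 16/x^2 has a pole at x = 0.
It is a regular singular point because x P_1(x) = p(x) = 3x + 1 and x^2 P_2(x) = q(x) = -3x - 16 are polynomials, hence analytic at x = 0.
p(0) = 1,  q(0) = -16.
Indicial equation: r(r-1) + p(0) r + q(0) = 0, i.e. r^2 + (p(0) - 1) r + q(0) = 0, i.e. r^2 - 16 = 0.
Discriminant: (0)^2 - 4(-16) = 64, so r = (0 ± 8)/2.
Solving: r_1 = 4, r_2 = -4.

indicial: r^2 - 16 = 0; roots r_1 = 4, r_2 = -4


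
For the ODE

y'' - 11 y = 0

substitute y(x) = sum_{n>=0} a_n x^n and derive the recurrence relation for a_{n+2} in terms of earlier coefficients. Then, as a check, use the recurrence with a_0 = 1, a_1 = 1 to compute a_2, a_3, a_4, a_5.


Substitute y = sum_n a_n x^n into y'' + (const) y = 0.
y''(x) = sum_{n>=0} (n+2)(n+1) a_{n+2} x^n.
The ODE becomes sum_n [(n+2)(n+1) a_{n+2} - 11 a_n] x^n = 0.
Setting each coefficient to zero gives the recurrence:
  (n+2)(n+1) a_{n+2} - 11 a_n = 0,
  a_{n+2} = 11 / ((n+1)(n+2)) a_n.

Check with a_0 = 1, a_1 = 1 (apply the recurrence for n = 0, 1, 2, 3): a_0 = 1, a_1 = 1, a_2 = 11/2, a_3 = 11/6, a_4 = 121/24, a_5 = 121/120.

a_{n+2} = 11/((n+1)(n+2)) * a_n; check: a_0 = 1, a_1 = 1, a_2 = 11/2, a_3 = 11/6, a_4 = 121/24, a_5 = 121/120


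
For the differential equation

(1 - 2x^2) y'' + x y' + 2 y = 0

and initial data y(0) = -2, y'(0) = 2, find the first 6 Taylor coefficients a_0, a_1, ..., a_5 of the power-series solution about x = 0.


Ansatz: y(x) = sum_{n>=0} a_n x^n, so y'(x) = sum_{n>=1} n a_n x^(n-1) and y''(x) = sum_{n>=2} n(n-1) a_n x^(n-2).
Substitute into P(x) y'' + Q(x) y' + R(x) y = 0 with P(x) = 1 - 2x^2, Q(x) = x, R(x) = 2, and match powers of x.
Initial conditions: a_0 = -2, a_1 = 2.
Setting the coefficient of each power of x to zero and solving order by order (substituting the coefficients already found):
  x^0: 2 a_2 + 2 a_0 = 0  ->  2 a_2 = -2 a_0 = 4  ->  a_2 = 2
  x^1: 6 a_3 + 3 a_1 = 0  ->  6 a_3 = -3 a_1 = -6  ->  a_3 = -1
  x^2: 12 a_4 = 0  ->  a_4 = 0
  x^3: 20 a_5 - 7 a_3 = 0  ->  20 a_5 = 7 a_3 = -7  ->  a_5 = -7/20
Truncated series: y(x) = -2 + 2 x + 2 x^2 - x^3 - (7/20) x^5 + O(x^6).

a_0 = -2; a_1 = 2; a_2 = 2; a_3 = -1; a_4 = 0; a_5 = -7/20


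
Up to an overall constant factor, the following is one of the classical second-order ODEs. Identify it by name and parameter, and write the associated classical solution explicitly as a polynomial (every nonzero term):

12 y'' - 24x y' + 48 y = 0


All three coefficients share the factor 12; dividing through by 12 gives  y'' - 2x y' + 4 y = 0.
This matches the Hermite equation y'' - 2x y' + 2n y = 0 with 2n = 4, so n = 2; the polynomial solution is H_2(x).
With y = sum_k a_k x^k, matching x^k gives (k+2)(k+1) a_{k+2} = 2(k - n) a_k = 2(k - 2) a_k. The right side vanishes at k = 2, so the series with the parity of 2 terminates at degree 2.
Standard normalization: leading coefficient of H_n is 2^n, so a_2 = 2^2 = 4. Work downward with a_k = (k+1)(k+2) a_{k+2} / (2(k - n)):
  a_0 = (1)(2)(4) / (2(0 - 2)) = 8/(-4) = -2
Hence H_2(x) = 4 x^2 - 2.

H_2(x); series = 4 x^2 - 2


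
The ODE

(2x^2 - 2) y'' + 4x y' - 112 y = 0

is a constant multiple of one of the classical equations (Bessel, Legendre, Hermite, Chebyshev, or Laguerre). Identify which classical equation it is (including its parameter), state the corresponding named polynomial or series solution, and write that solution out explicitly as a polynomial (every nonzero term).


All three coefficients share the factor -2; dividing through by -2 gives  (1 - x^2) y'' - 2x y' + 56 y = 0.
This matches the Legendre equation (1 - x^2) y'' - 2x y' + n(n+1) y = 0 (note the -2x y' term) with n(n+1) = 56, so n = 7; the polynomial solution is P_7(x).
With y = sum_k a_k x^k, matching x^k gives (k+2)(k+1) a_{k+2} = [k(k+1) - n(n+1)] a_k = (k - 7)(k + 8) a_k. The right side vanishes at k = 7, so the series with the parity of 7 terminates at degree 7.
Standard normalization (P_n(1) = 1): leading coefficient (2n)!/(2^n (n!)^2) = 87178291200/(128*25401600) = 429/16, so a_7 = 429/16. Work downward with a_k = (k+1)(k+2) a_{k+2} / ((k - 7)(k + 8)):
  a_5 = (6)(7)(429/16) / ((5 - 7)(5 + 8)) = (9009/8)/(-26) = -693/16
  a_3 = (4)(5)(-693/16) / ((3 - 7)(3 + 8)) = (-3465/4)/(-44) = 315/16
  a_1 = (2)(3)(315/16) / ((1 - 7)(1 + 8)) = (945/8)/(-54) = -35/16
Hence P_7(x) = 429 x^7/16 - 693 x^5/16 + 315 x^3/16 - 35 x/16.

P_7(x); series = 429 x^7/16 - 693 x^5/16 + 315 x^3/16 - 35 x/16


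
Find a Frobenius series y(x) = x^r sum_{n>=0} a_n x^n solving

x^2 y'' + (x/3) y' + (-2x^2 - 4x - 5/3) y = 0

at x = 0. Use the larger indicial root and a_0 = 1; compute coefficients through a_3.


Write in Frobenius form y'' + (p(x)/x) y' + (q(x)/x^2) y = 0:
  p(x) = 1/3,  q(x) = -2x^2 - 4x - 5/3.
Indicial equation: r(r-1) + (1/3) r + (-5/3) = 0 -> roots r_1 = 5/3, r_2 = -1.
Take r = r_1 = 5/3. Let y(x) = x^r sum_{n>=0} a_n x^n with a_0 = 1.
Substitute y = x^r sum a_n x^n and match x^{r+n}. The recurrence is
  D(n) a_n - 4 a_{n-1} - 2 a_{n-2} = 0,  where D(n) = (r+n)(r+n-1) + (1/3)(r+n) + (-5/3).
  a_n = [4 a_{n-1} + 2 a_{n-2}] / D(n).
Since the indicial polynomial factors as (r - r_1)(r - r_2), D(n) = (r_1 + n - r_1)(r_1 + n - r_2) = n(n + 8/3).
Evaluating step by step (a_0 = 1):
  n = 1: D(1) = 1(1 + 8/3) = 11/3; numerator = 4(1) = 4; a_1 = (4)/(11/3) = 12/11
  n = 2: D(2) = 2(2 + 8/3) = 28/3; numerator = 4(12/11) + 2(1) = 70/11; a_2 = (70/11)/(28/3) = 15/22
  n = 3: D(3) = 3(3 + 8/3) = 17; numerator = 4(15/22) + 2(12/11) = 54/11; a_3 = (54/11)/(17) = 54/187

r = 5/3; a_0 = 1; a_1 = 12/11; a_2 = 15/22; a_3 = 54/187


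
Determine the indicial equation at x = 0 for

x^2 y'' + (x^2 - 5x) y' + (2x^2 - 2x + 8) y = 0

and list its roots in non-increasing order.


Divide by x^2 to reach normal form y'' + P_1(x) y' + P_2(x) y = 0 with P_1(x) = 1 - 5/x and P_2(x) = 2 - 2/x + 8/x^2.
x = 0 is a singular point because the y'-coefficient 1 - 5/x has a pole at x = 0 and the y-coefficient 2 - 2/x + 8/x^2 has a pole at x = 0.
It is a regular singular point because x P_1(x) = p(x) = x - 5 and x^2 P_2(x) = q(x) = 2x^2 - 2x + 8 are polynomials, hence analytic at x = 0.
p(0) = -5,  q(0) = 8.
Indicial equation: r(r-1) + p(0) r + q(0) = 0, i.e. r^2 + (p(0) - 1) r + q(0) = 0, i.e. r^2 - 6 r + 8 = 0.
Discriminant: (-6)^2 - 4(8) = 4, so r = (6 ± 2)/2.
Solving: r_1 = 4, r_2 = 2.

indicial: r^2 - 6 r + 8 = 0; roots r_1 = 4, r_2 = 2


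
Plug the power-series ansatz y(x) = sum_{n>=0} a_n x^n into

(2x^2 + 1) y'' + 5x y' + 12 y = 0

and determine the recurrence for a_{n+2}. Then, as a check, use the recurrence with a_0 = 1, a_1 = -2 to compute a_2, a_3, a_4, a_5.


Substitute y = sum_n a_n x^n.
(1 + 2 x^2) y'' contributes (n+2)(n+1) a_{n+2} + 2 n(n-1) a_n at x^n.
5 x y'(x) contributes 5 n a_n at x^n.
12 y(x) contributes 12 a_n at x^n.
Matching x^n: (n+2)(n+1) a_{n+2} + (2 n(n-1) + 5 n + 12) a_n = 0.
Thus a_{n+2} = (-2 n(n-1) - 5 n - 12) / ((n+1)(n+2)) * a_n.

Check with a_0 = 1, a_1 = -2 (apply the recurrence for n = 0, 1, 2, 3): a_0 = 1, a_1 = -2, a_2 = -6, a_3 = 17/3, a_4 = 13, a_5 = -221/20.

a_(n+2) = (-2 n(n-1) - 5 n - 12) / ((n+1)(n+2)) * a_n; check: a_0 = 1, a_1 = -2, a_2 = -6, a_3 = 17/3, a_4 = 13, a_5 = -221/20


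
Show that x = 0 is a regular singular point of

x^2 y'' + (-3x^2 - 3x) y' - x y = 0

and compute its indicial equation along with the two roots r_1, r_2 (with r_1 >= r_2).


Divide by x^2 to reach normal form y'' + P_1(x) y' + P_2(x) y = 0 with P_1(x) = -3 - 3/x and P_2(x) = -1/x.
x = 0 is a singular point because the y'-coefficient -3 - 3/x has a pole at x = 0 and the y-coefficient -1/x has a pole at x = 0.
It is a regular singular point because x P_1(x) = p(x) = -3x - 3 and x^2 P_2(x) = q(x) = -x are polynomials, hence analytic at x = 0.
p(0) = -3,  q(0) = 0.
Indicial equation: r(r-1) + p(0) r + q(0) = 0, i.e. r^2 + (p(0) - 1) r + q(0) = 0, i.e. r^2 - 4 r = 0.
Discriminant: (-4)^2 - 4(0) = 16, so r = (4 ± 4)/2.
Solving: r_1 = 4, r_2 = 0.

indicial: r^2 - 4 r = 0; roots r_1 = 4, r_2 = 0


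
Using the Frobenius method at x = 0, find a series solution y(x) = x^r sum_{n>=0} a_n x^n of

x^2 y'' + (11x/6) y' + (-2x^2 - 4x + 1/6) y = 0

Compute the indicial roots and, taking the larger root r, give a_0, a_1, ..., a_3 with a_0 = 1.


Write in Frobenius form y'' + (p(x)/x) y' + (q(x)/x^2) y = 0:
  p(x) = 11/6,  q(x) = -2x^2 - 4x + 1/6.
Indicial equation: r(r-1) + (11/6) r + (1/6) = 0 -> roots r_1 = -1/3, r_2 = -1/2.
Take r = r_1 = -1/3. Let y(x) = x^r sum_{n>=0} a_n x^n with a_0 = 1.
Substitute y = x^r sum a_n x^n and match x^{r+n}. The recurrence is
  D(n) a_n - 4 a_{n-1} - 2 a_{n-2} = 0,  where D(n) = (r+n)(r+n-1) + (11/6)(r+n) + (1/6).
  a_n = [4 a_{n-1} + 2 a_{n-2}] / D(n).
Since the indicial polynomial factors as (r - r_1)(r - r_2), D(n) = (r_1 + n - r_1)(r_1 + n - r_2) = n(n + 1/6).
Evaluating step by step (a_0 = 1):
  n = 1: D(1) = 1(1 + 1/6) = 7/6; numerator = 4(1) = 4; a_1 = (4)/(7/6) = 24/7
  n = 2: D(2) = 2(2 + 1/6) = 13/3; numerator = 4(24/7) + 2(1) = 110/7; a_2 = (110/7)/(13/3) = 330/91
  n = 3: D(3) = 3(3 + 1/6) = 19/2; numerator = 4(330/91) + 2(24/7) = 1944/91; a_3 = (1944/91)/(19/2) = 3888/1729

r = -1/3; a_0 = 1; a_1 = 24/7; a_2 = 330/91; a_3 = 3888/1729


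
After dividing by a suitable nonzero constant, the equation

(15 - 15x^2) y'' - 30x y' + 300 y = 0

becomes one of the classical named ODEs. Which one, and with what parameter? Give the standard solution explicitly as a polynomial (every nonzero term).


All three coefficients share the factor 15; dividing through by 15 gives  (1 - x^2) y'' - 2x y' + 20 y = 0.
This matches the Legendre equation (1 - x^2) y'' - 2x y' + n(n+1) y = 0 (note the -2x y' term) with n(n+1) = 20, so n = 4; the polynomial solution is P_4(x).
With y = sum_k a_k x^k, matching x^k gives (k+2)(k+1) a_{k+2} = [k(k+1) - n(n+1)] a_k = (k - 4)(k + 5) a_k. The right side vanishes at k = 4, so the series with the parity of 4 terminates at degree 4.
Standard normalization (P_n(1) = 1): leading coefficient (2n)!/(2^n (n!)^2) = 40320/(16*576) = 35/8, so a_4 = 35/8. Work downward with a_k = (k+1)(k+2) a_{k+2} / ((k - 4)(k + 5)):
  a_2 = (3)(4)(35/8) / ((2 - 4)(2 + 5)) = (105/2)/(-14) = -15/4
  a_0 = (1)(2)(-15/4) / ((0 - 4)(0 + 5)) = (-15/2)/(-20) = 3/8
Hence P_4(x) = 35 x^4/8 - 15 x^2/4 + 3/8.

P_4(x); series = 35 x^4/8 - 15 x^2/4 + 3/8


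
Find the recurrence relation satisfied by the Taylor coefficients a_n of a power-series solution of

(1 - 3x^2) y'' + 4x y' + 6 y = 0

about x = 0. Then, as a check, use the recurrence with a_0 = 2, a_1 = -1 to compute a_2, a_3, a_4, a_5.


Substitute y = sum_n a_n x^n.
(1 - 3 x^2) y'' contributes (n+2)(n+1) a_{n+2} - 3 n(n-1) a_n at x^n.
4 x y'(x) contributes 4 n a_n at x^n.
6 y(x) contributes 6 a_n at x^n.
Matching x^n: (n+2)(n+1) a_{n+2} + (-3 n(n-1) + 4 n + 6) a_n = 0.
Thus a_{n+2} = (3 n(n-1) - 4 n - 6) / ((n+1)(n+2)) * a_n.

Check with a_0 = 2, a_1 = -1 (apply the recurrence for n = 0, 1, 2, 3): a_0 = 2, a_1 = -1, a_2 = -6, a_3 = 5/3, a_4 = 4, a_5 = 0.

a_(n+2) = (3 n(n-1) - 4 n - 6) / ((n+1)(n+2)) * a_n; check: a_0 = 2, a_1 = -1, a_2 = -6, a_3 = 5/3, a_4 = 4, a_5 = 0


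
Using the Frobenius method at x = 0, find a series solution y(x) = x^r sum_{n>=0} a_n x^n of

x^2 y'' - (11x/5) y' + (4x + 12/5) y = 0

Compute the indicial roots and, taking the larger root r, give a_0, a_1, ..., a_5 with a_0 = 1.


Write in Frobenius form y'' + (p(x)/x) y' + (q(x)/x^2) y = 0:
  p(x) = -11/5,  q(x) = 4x + 12/5.
Indicial equation: r(r-1) + (-11/5) r + (12/5) = 0 -> roots r_1 = 2, r_2 = 6/5.
Take r = r_1 = 2. Let y(x) = x^r sum_{n>=0} a_n x^n with a_0 = 1.
Substitute y = x^r sum a_n x^n and match x^{r+n}. The recurrence is
  D(n) a_n + 4 a_{n-1} = 0,  where D(n) = (r+n)(r+n-1) + (-11/5)(r+n) + (12/5).
  a_n = -4 / D(n) * a_{n-1}.
Since the indicial polynomial factors as (r - r_1)(r - r_2), D(n) = (r_1 + n - r_1)(r_1 + n - r_2) = n(n + 4/5).
Evaluating step by step (a_0 = 1):
  n = 1: D(1) = 1(1 + 4/5) = 9/5; numerator = -4(1) = -4; a_1 = (-4)/(9/5) = -20/9
  n = 2: D(2) = 2(2 + 4/5) = 28/5; numerator = -4(-20/9) = 80/9; a_2 = (80/9)/(28/5) = 100/63
  n = 3: D(3) = 3(3 + 4/5) = 57/5; numerator = -4(100/63) = -400/63; a_3 = (-400/63)/(57/5) = -2000/3591
  n = 4: D(4) = 4(4 + 4/5) = 96/5; numerator = -4(-2000/3591) = 8000/3591; a_4 = (8000/3591)/(96/5) = 1250/10773
  n = 5: D(5) = 5(5 + 4/5) = 29; numerator = -4(1250/10773) = -5000/10773; a_5 = (-5000/10773)/(29) = -5000/312417

r = 2; a_0 = 1; a_1 = -20/9; a_2 = 100/63; a_3 = -2000/3591; a_4 = 1250/10773; a_5 = -5000/312417
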